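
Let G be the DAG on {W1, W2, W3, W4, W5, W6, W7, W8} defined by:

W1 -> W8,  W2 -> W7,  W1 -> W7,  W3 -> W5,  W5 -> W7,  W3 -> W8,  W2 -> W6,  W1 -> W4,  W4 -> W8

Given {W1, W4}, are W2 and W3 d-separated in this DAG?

Yes

Enumerating the 3 paths from W2 to W3 and testing each for blocking by {W1, W4}:
Path 1: W2 → W7 ← W1 → W8 ← W3
  W7 is a collider here and neither W7 nor any of its descendants is conditioned on, so the collider stays closed — the path is blocked at W7.
Path 2: W2 → W7 ← W1 → W4 → W8 ← W3
  W7 is a collider here and neither W7 nor any of its descendants is conditioned on, so the collider stays closed — the path is blocked at W7.
Path 3: W2 → W7 ← W5 ← W3
  W7 is a collider here and neither W7 nor any of its descendants is conditioned on, so the collider stays closed — the path is blocked at W7.
All paths are blocked; W2 ⊥ W3 | {W1, W4} holds.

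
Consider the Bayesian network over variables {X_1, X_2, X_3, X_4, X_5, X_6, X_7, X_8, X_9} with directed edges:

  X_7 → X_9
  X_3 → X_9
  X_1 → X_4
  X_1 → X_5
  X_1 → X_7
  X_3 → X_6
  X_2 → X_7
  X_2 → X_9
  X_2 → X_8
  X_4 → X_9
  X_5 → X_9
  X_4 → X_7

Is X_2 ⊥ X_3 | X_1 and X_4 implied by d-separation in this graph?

Yes — X_2 and X_3 are d-separated given {X_1, X_4}.

There are 6 undirected paths between X_2 and X_3; checking each against the conditioning set {X_1, X_4}:
Path 1: X_2 → X_9 ← X_3
  X_9 is a collider here and neither X_9 nor any of its descendants is conditioned on, so the collider stays closed — the path is blocked at X_9.
Path 2: X_2 → X_7 ← X_1 → X_5 → X_9 ← X_3
  X_7 is a collider here and neither X_7 nor any of its descendants is conditioned on, so the collider stays closed — the path is blocked at X_7.
Path 3: X_2 → X_7 ← X_1 → X_4 → X_9 ← X_3
  X_7 is a collider here and neither X_7 nor any of its descendants is conditioned on, so the collider stays closed — the path is blocked at X_7.
Path 4: X_2 → X_7 → X_9 ← X_3
  X_9 is a collider here and neither X_9 nor any of its descendants is conditioned on, so the collider stays closed — the path is blocked at X_9.
Path 5: X_2 → X_7 ← X_4 ← X_1 → X_5 → X_9 ← X_3
  X_7 is a collider here and neither X_7 nor any of its descendants is conditioned on, so the collider stays closed — the path is blocked at X_7.
Path 6: X_2 → X_7 ← X_4 → X_9 ← X_3
  X_7 is a collider here and neither X_7 nor any of its descendants is conditioned on, so the collider stays closed — the path is blocked at X_7.
All paths are blocked; X_2 ⊥ X_3 | {X_1, X_4} holds.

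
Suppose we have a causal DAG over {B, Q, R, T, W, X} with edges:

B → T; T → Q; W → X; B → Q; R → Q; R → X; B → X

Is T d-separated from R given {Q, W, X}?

No

4 paths connect T and R; each must be blocked for d-separation to hold:
Path 1: T → Q ← B → X ← R
  Q is a collider and Q is conditioned on, which opens it; B is a fork and B is not conditioned on; X is a collider and X is conditioned on, which opens it — no node blocks this path, so it is active.
Path 2: T → Q ← R
  Q is a collider and Q is conditioned on, which opens it — no node blocks this path, so it is active.
Path 3: T ← B → Q ← R
  B is a fork and B is not conditioned on; Q is a collider and Q is conditioned on, which opens it — no node blocks this path, so it is active.
Path 4: T ← B → X ← R
  B is a fork and B is not conditioned on; X is a collider and X is conditioned on, which opens it — no node blocks this path, so it is active.
Because an active path exists, T and R are not d-separated.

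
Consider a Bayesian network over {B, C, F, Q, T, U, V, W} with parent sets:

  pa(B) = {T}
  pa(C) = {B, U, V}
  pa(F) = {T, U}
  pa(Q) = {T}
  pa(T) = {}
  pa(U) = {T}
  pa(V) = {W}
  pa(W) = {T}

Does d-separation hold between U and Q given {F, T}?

Yes

We examine all 4 paths between U and Q:
Path 1: U → C ← B ← T → Q
  C is a collider here and neither C nor any of its descendants is conditioned on, so the collider stays closed — the path is blocked at C.
Path 2: U → C ← V ← W ← T → Q
  C is a collider here and neither C nor any of its descendants is conditioned on, so the collider stays closed — the path is blocked at C.
Path 3: U → F ← T → Q
  T is a fork here and T is conditioned on, so the path is blocked at T.
Path 4: U ← T → Q
  T is a fork here and T is conditioned on, so the path is blocked at T.
Since every path is blocked, d-separation holds.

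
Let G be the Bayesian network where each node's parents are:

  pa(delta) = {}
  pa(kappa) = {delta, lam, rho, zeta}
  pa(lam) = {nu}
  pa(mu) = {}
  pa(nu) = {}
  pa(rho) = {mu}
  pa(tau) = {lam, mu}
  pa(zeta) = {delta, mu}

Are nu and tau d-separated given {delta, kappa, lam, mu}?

Enumerating the 4 paths from nu to tau and testing each for blocking by {delta, kappa, lam, mu}:
Path 1: nu → lam → kappa ← rho ← mu → tau
  lam is a chain here and lam is conditioned on, so the path is blocked at lam.
Path 2: nu → lam → kappa ← zeta ← mu → tau
  lam is a chain here and lam is conditioned on, so the path is blocked at lam.
Path 3: nu → lam → kappa ← delta → zeta ← mu → tau
  lam is a chain here and lam is conditioned on, so the path is blocked at lam.
Path 4: nu → lam → tau
  lam is a chain here and lam is conditioned on, so the path is blocked at lam.
Since every path is blocked, d-separation holds.

Yes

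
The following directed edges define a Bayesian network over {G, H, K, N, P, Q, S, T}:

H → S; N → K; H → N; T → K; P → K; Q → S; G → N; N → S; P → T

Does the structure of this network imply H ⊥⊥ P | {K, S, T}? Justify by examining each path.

We examine all 4 paths between H and P:
Path 1: H → N → K ← P
  N is a chain and N is not conditioned on; K is a collider and K is conditioned on, which opens it — no node blocks this path, so it is active.
Path 2: H → N → K ← T ← P
  T is a chain here and T is conditioned on, so the path is blocked at T.
Path 3: H → S ← N → K ← P
  S is a collider and S is conditioned on, which opens it; N is a fork and N is not conditioned on; K is a collider and K is conditioned on, which opens it — no node blocks this path, so it is active.
Path 4: H → S ← N → K ← T ← P
  T is a chain here and T is conditioned on, so the path is blocked at T.
Because an active path exists, H and P are not d-separated.

No — H and P are not d-separated given {K, S, T}.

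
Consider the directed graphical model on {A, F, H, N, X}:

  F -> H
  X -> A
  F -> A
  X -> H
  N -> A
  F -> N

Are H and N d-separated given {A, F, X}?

Yes — H and N are d-separated given {A, F, X}.

Enumerating the 4 paths from H to N and testing each for blocking by {A, F, X}:
  1. H ← X → A ← N — X:fork[blocks]; A:collider[open] ⇒ blocked
  2. H ← X → A ← F → N — X:fork[blocks]; A:collider[open]; F:fork[blocks] ⇒ blocked
  3. H ← F → N — F:fork[blocks] ⇒ blocked
  4. H ← F → A ← N — F:fork[blocks]; A:collider[open] ⇒ blocked
Every path is blocked, so H and N are d-separated given {A, F, X}.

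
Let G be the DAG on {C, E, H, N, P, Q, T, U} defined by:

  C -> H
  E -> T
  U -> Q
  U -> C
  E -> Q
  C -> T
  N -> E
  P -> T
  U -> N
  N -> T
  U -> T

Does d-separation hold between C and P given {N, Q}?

6 paths connect C and P; each must be blocked for d-separation to hold:
Path 1: C ← U → Q ← E → T ← P
  T is a collider here and neither T nor any of its descendants is conditioned on, so the collider stays closed — the path is blocked at T.
Path 2: C ← U → Q ← E ← N → T ← P
  N is a fork here and N is conditioned on, so the path is blocked at N.
Path 3: C ← U → T ← P
  T is a collider here and neither T nor any of its descendants is conditioned on, so the collider stays closed — the path is blocked at T.
Path 4: C ← U → N → T ← P
  N is a chain here and N is conditioned on, so the path is blocked at N.
Path 5: C ← U → N → E → T ← P
  N is a chain here and N is conditioned on, so the path is blocked at N.
Path 6: C → T ← P
  T is a collider here and neither T nor any of its descendants is conditioned on, so the collider stays closed — the path is blocked at T.
All paths are blocked; C ⊥ P | {N, Q} holds.

Yes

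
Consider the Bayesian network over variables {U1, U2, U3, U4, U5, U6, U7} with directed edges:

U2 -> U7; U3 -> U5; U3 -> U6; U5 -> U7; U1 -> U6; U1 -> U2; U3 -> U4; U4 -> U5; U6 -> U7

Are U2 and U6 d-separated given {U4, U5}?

Enumerating the 4 paths from U2 to U6 and testing each for blocking by {U4, U5}:
Path 1: U2 → U7 ← U6
  U7 is a collider here and neither U7 nor any of its descendants is conditioned on, so the collider stays closed — the path is blocked at U7.
Path 2: U2 → U7 ← U5 ← U4 ← U3 → U6
  U7 is a collider here and neither U7 nor any of its descendants is conditioned on, so the collider stays closed — the path is blocked at U7.
Path 3: U2 → U7 ← U5 ← U3 → U6
  U7 is a collider here and neither U7 nor any of its descendants is conditioned on, so the collider stays closed — the path is blocked at U7.
Path 4: U2 ← U1 → U6
  U1 is a fork and U1 is not conditioned on — no node blocks this path, so it is active.
Because an active path exists, U2 and U6 are not d-separated.

No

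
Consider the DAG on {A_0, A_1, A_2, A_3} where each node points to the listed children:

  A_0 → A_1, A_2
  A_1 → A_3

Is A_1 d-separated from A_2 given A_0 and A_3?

There is one path between A_1 and A_2:
Path 1: A_1 ← A_0 → A_2
  A_0 is a fork here and A_0 is conditioned on, so the path is blocked at A_0.
All paths are blocked; A_1 ⊥ A_2 | {A_0, A_3} holds.

Yes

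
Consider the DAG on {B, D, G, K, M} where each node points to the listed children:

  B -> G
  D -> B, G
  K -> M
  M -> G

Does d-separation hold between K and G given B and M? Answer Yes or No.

The only undirected path from K to G is:
Path 1: K → M → G
  M is a chain here and M is conditioned on, so the path is blocked at M.
Every path is blocked, so K and G are d-separated given {B, M}.

Yes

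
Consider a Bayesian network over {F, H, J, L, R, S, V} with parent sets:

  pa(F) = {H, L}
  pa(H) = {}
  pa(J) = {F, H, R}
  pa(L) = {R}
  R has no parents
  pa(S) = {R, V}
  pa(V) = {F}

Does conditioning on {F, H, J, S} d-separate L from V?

No

There are 6 undirected paths between L and V; checking each against the conditioning set {F, H, J, S}:
  1. L → F ← H → J ← R → S ← V — F:collider[open]; H:fork[blocks]; J:collider[open]; R:fork[open]; S:collider[open] ⇒ blocked
  2. L → F → J ← R → S ← V — F:chain[blocks]; J:collider[open]; R:fork[open]; S:collider[open] ⇒ blocked
  3. L → F → V — F:chain[blocks] ⇒ blocked
  4. L ← R → J ← H → F → V — R:fork[open]; J:collider[open]; H:fork[blocks]; F:chain[blocks] ⇒ blocked
  5. L ← R → J ← F → V — R:fork[open]; J:collider[open]; F:fork[blocks] ⇒ blocked
  6. L ← R → S ← V — R:fork[open]; S:collider[open] ⇒ active
At least one path is unblocked, so d-separation fails.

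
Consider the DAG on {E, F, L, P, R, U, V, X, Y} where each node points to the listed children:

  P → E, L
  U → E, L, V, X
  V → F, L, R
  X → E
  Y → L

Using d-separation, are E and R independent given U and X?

Yes

6 paths connect E and R; each must be blocked for d-separation to hold:
  1. E ← P → L ← U → V → R — P:fork[open]; L:collider[blocks]; U:fork[blocks]; V:chain[open] ⇒ blocked
  2. E ← P → L ← V → R — P:fork[open]; L:collider[blocks]; V:fork[open] ⇒ blocked
  3. E ← U → L ← V → R — U:fork[blocks]; L:collider[blocks]; V:fork[open] ⇒ blocked
  4. E ← U → V → R — U:fork[blocks]; V:chain[open] ⇒ blocked
  5. E ← X ← U → L ← V → R — X:chain[blocks]; U:fork[blocks]; L:collider[blocks]; V:fork[open] ⇒ blocked
  6. E ← X ← U → V → R — X:chain[blocks]; U:fork[blocks]; V:chain[open] ⇒ blocked
All paths are blocked; E ⊥ R | {U, X} holds.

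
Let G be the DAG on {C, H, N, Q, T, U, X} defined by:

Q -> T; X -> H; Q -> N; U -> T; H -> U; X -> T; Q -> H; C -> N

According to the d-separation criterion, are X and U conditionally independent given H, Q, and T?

No

There are 4 undirected paths between X and U; checking each against the conditioning set {H, Q, T}:
Path 1: X → H → U
  H is a chain here and H is conditioned on, so the path is blocked at H.
Path 2: X → H ← Q → T ← U
  Q is a fork here and Q is conditioned on, so the path is blocked at Q.
Path 3: X → T ← U
  T is a collider and T is conditioned on, which opens it — no node blocks this path, so it is active.
Path 4: X → T ← Q → H → U
  Q is a fork here and Q is conditioned on, so the path is blocked at Q.
Since the path X → T ← U is active, X and U are not d-separated given {H, Q, T}.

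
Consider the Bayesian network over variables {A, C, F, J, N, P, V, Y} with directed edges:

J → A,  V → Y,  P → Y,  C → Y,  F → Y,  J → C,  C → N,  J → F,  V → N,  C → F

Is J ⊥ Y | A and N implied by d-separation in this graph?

No

Enumerating the 6 paths from J to Y and testing each for blocking by {A, N}:
Path 1: J → F ← C → N ← V → Y
  F is a collider here and neither F nor any of its descendants is conditioned on, so the collider stays closed — the path is blocked at F.
Path 2: J → F ← C → Y
  F is a collider here and neither F nor any of its descendants is conditioned on, so the collider stays closed — the path is blocked at F.
Path 3: J → F → Y
  F is a chain and F is not conditioned on — no node blocks this path, so it is active.
Path 4: J → C → F → Y
  C is a chain and C is not conditioned on; F is a chain and F is not conditioned on — no node blocks this path, so it is active.
Path 5: J → C → N ← V → Y
  C is a chain and C is not conditioned on; N is a collider and N is conditioned on, which opens it; V is a fork and V is not conditioned on — no node blocks this path, so it is active.
Path 6: J → C → Y
  C is a chain and C is not conditioned on — no node blocks this path, so it is active.
Because an active path exists, J and Y are not d-separated.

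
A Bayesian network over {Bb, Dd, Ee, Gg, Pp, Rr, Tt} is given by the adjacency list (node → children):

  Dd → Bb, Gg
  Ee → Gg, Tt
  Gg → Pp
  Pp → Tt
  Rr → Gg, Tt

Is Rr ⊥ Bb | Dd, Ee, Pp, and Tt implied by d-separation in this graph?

There are 3 undirected paths between Rr and Bb; checking each against the conditioning set {Dd, Ee, Pp, Tt}:
Path 1: Rr → Tt ← Ee → Gg ← Dd → Bb
  Ee is a fork here and Ee is conditioned on, so the path is blocked at Ee.
Path 2: Rr → Tt ← Pp ← Gg ← Dd → Bb
  Pp is a chain here and Pp is conditioned on, so the path is blocked at Pp.
Path 3: Rr → Gg ← Dd → Bb
  Dd is a fork here and Dd is conditioned on, so the path is blocked at Dd.
All paths are blocked; Rr ⊥ Bb | {Dd, Ee, Pp, Tt} holds.

Yes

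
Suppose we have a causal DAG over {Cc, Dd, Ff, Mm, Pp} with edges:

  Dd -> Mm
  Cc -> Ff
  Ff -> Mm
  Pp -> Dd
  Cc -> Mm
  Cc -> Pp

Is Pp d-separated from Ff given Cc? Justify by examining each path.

4 paths connect Pp and Ff; each must be blocked for d-separation to hold:
  1. Pp ← Cc → Mm ← Ff — Cc:fork[blocks]; Mm:collider[blocks] ⇒ blocked
  2. Pp ← Cc → Ff — Cc:fork[blocks] ⇒ blocked
  3. Pp → Dd → Mm ← Cc → Ff — Dd:chain[open]; Mm:collider[blocks]; Cc:fork[blocks] ⇒ blocked
  4. Pp → Dd → Mm ← Ff — Dd:chain[open]; Mm:collider[blocks] ⇒ blocked
Since every path is blocked, d-separation holds.

Yes — Pp and Ff are d-separated given {Cc}.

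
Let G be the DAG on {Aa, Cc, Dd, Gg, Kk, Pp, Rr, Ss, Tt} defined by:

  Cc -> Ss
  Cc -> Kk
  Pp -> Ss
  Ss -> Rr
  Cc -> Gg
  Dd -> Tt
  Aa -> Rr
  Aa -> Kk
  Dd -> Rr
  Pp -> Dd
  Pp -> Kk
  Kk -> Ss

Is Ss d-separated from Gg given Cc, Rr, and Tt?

Enumerating the 6 paths from Ss to Gg and testing each for blocking by {Cc, Rr, Tt}:
Path 1: Ss ← Kk ← Cc → Gg
  Cc is a fork here and Cc is conditioned on, so the path is blocked at Cc.
Path 2: Ss ← Cc → Gg
  Cc is a fork here and Cc is conditioned on, so the path is blocked at Cc.
Path 3: Ss → Rr ← Aa → Kk ← Cc → Gg
  Cc is a fork here and Cc is conditioned on, so the path is blocked at Cc.
Path 4: Ss → Rr ← Dd ← Pp → Kk ← Cc → Gg
  Cc is a fork here and Cc is conditioned on, so the path is blocked at Cc.
Path 5: Ss ← Pp → Kk ← Cc → Gg
  Cc is a fork here and Cc is conditioned on, so the path is blocked at Cc.
Path 6: Ss ← Pp → Dd → Rr ← Aa → Kk ← Cc → Gg
  Cc is a fork here and Cc is conditioned on, so the path is blocked at Cc.
Since every path is blocked, d-separation holds.

Yes — Ss and Gg are d-separated given {Cc, Rr, Tt}.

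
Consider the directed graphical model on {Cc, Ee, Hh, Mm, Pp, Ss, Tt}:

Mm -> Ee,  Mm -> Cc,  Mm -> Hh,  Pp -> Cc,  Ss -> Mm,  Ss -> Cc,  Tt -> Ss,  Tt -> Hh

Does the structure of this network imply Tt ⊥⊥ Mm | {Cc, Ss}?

There are 3 undirected paths between Tt and Mm; checking each against the conditioning set {Cc, Ss}:
Path 1: Tt → Ss → Cc ← Mm
  Ss is a chain here and Ss is conditioned on, so the path is blocked at Ss.
Path 2: Tt → Ss → Mm
  Ss is a chain here and Ss is conditioned on, so the path is blocked at Ss.
Path 3: Tt → Hh ← Mm
  Hh is a collider here and neither Hh nor any of its descendants is conditioned on, so the collider stays closed — the path is blocked at Hh.
Since every path is blocked, d-separation holds.

Yes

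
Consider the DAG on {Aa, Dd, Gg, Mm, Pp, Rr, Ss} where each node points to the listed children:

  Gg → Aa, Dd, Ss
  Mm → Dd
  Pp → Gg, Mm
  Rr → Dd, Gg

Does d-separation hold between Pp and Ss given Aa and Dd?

No

There are 3 undirected paths between Pp and Ss; checking each against the conditioning set {Aa, Dd}:
Path 1: Pp → Mm → Dd ← Rr → Gg → Ss
  Mm is a chain and Mm is not conditioned on; Dd is a collider and Dd is conditioned on, which opens it; Rr is a fork and Rr is not conditioned on; Gg is a chain and Gg is not conditioned on — no node blocks this path, so it is active.
Path 2: Pp → Mm → Dd ← Gg → Ss
  Mm is a chain and Mm is not conditioned on; Dd is a collider and Dd is conditioned on, which opens it; Gg is a fork and Gg is not conditioned on — no node blocks this path, so it is active.
Path 3: Pp → Gg → Ss
  Gg is a chain and Gg is not conditioned on — no node blocks this path, so it is active.
Because an active path exists, Pp and Ss are not d-separated.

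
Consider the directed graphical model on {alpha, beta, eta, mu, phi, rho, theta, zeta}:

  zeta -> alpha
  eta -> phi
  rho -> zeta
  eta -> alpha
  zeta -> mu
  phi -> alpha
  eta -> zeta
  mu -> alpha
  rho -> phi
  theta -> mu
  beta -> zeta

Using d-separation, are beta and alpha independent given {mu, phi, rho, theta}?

Enumerating the 6 paths from beta to alpha and testing each for blocking by {mu, phi, rho, theta}:
Path 1: beta → zeta ← rho → phi → alpha
  rho is a fork here and rho is conditioned on, so the path is blocked at rho.
Path 2: beta → zeta ← rho → phi ← eta → alpha
  rho is a fork here and rho is conditioned on, so the path is blocked at rho.
Path 3: beta → zeta → mu → alpha
  mu is a chain here and mu is conditioned on, so the path is blocked at mu.
Path 4: beta → zeta → alpha
  zeta is a chain and zeta is not conditioned on — no node blocks this path, so it is active.
Path 5: beta → zeta ← eta → alpha
  zeta is a collider and its descendant mu is conditioned on, which opens it; eta is a fork and eta is not conditioned on — no node blocks this path, so it is active.
Path 6: beta → zeta ← eta → phi → alpha
  phi is a chain here and phi is conditioned on, so the path is blocked at phi.
At least one path is unblocked, so d-separation fails.

No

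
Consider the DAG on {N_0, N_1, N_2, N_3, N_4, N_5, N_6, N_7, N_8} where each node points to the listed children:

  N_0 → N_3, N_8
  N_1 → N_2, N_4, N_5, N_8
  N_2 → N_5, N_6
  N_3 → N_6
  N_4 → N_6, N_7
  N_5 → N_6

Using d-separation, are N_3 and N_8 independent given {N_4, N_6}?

We examine all 6 paths between N_3 and N_8:
Path 1: N_3 → N_6 ← N_5 ← N_1 → N_8
  N_6 is a collider and N_6 is conditioned on, which opens it; N_5 is a chain and N_5 is not conditioned on; N_1 is a fork and N_1 is not conditioned on — no node blocks this path, so it is active.
Path 2: N_3 → N_6 ← N_5 ← N_2 ← N_1 → N_8
  N_6 is a collider and N_6 is conditioned on, which opens it; N_5 is a chain and N_5 is not conditioned on; N_2 is a chain and N_2 is not conditioned on; N_1 is a fork and N_1 is not conditioned on — no node blocks this path, so it is active.
Path 3: N_3 → N_6 ← N_4 ← N_1 → N_8
  N_4 is a chain here and N_4 is conditioned on, so the path is blocked at N_4.
Path 4: N_3 → N_6 ← N_2 → N_5 ← N_1 → N_8
  N_6 is a collider and N_6 is conditioned on, which opens it; N_2 is a fork and N_2 is not conditioned on; N_5 is a collider and its descendant N_6 is conditioned on, which opens it; N_1 is a fork and N_1 is not conditioned on — no node blocks this path, so it is active.
Path 5: N_3 → N_6 ← N_2 ← N_1 → N_8
  N_6 is a collider and N_6 is conditioned on, which opens it; N_2 is a chain and N_2 is not conditioned on; N_1 is a fork and N_1 is not conditioned on — no node blocks this path, so it is active.
Path 6: N_3 ← N_0 → N_8
  N_0 is a fork and N_0 is not conditioned on — no node blocks this path, so it is active.
Because an active path exists, N_3 and N_8 are not d-separated.

No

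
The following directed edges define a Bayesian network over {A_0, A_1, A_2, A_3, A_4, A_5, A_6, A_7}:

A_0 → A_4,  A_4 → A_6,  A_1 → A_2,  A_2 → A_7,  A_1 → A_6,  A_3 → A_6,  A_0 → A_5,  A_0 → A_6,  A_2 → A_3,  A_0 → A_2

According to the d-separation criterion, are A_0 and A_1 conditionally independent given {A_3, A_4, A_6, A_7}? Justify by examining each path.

No

There are 6 undirected paths between A_0 and A_1; checking each against the conditioning set {A_3, A_4, A_6, A_7}:
Path 1: A_0 → A_2 → A_3 → A_6 ← A_1
  A_3 is a chain here and A_3 is conditioned on, so the path is blocked at A_3.
Path 2: A_0 → A_2 ← A_1
  A_2 is a collider and its descendant A_7 is conditioned on, which opens it — no node blocks this path, so it is active.
Path 3: A_0 → A_4 → A_6 ← A_3 ← A_2 ← A_1
  A_4 is a chain here and A_4 is conditioned on, so the path is blocked at A_4.
Path 4: A_0 → A_4 → A_6 ← A_1
  A_4 is a chain here and A_4 is conditioned on, so the path is blocked at A_4.
Path 5: A_0 → A_6 ← A_3 ← A_2 ← A_1
  A_3 is a chain here and A_3 is conditioned on, so the path is blocked at A_3.
Path 6: A_0 → A_6 ← A_1
  A_6 is a collider and A_6 is conditioned on, which opens it — no node blocks this path, so it is active.
Since the path A_0 → A_2 ← A_1 is active, A_0 and A_1 are not d-separated given {A_3, A_4, A_6, A_7}.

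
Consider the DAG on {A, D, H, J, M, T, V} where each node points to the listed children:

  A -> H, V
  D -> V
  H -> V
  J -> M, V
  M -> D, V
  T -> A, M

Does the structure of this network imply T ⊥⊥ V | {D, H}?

We examine all 5 paths between T and V:
Path 1: T → M → V
  M is a chain and M is not conditioned on — no node blocks this path, so it is active.
Path 2: T → M ← J → V
  M is a collider and its descendant D is conditioned on, which opens it; J is a fork and J is not conditioned on — no node blocks this path, so it is active.
Path 3: T → M → D → V
  D is a chain here and D is conditioned on, so the path is blocked at D.
Path 4: T → A → V
  A is a chain and A is not conditioned on — no node blocks this path, so it is active.
Path 5: T → A → H → V
  H is a chain here and H is conditioned on, so the path is blocked at H.
Since the path T → M → V is active, T and V are not d-separated given {D, H}.

No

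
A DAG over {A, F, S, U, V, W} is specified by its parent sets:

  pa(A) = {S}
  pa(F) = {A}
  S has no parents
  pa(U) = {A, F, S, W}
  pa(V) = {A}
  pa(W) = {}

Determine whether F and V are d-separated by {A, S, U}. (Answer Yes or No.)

Yes

3 paths connect F and V; each must be blocked for d-separation to hold:
Path 1: F → U ← S → A → V
  S is a fork here and S is conditioned on, so the path is blocked at S.
Path 2: F → U ← A → V
  A is a fork here and A is conditioned on, so the path is blocked at A.
Path 3: F ← A → V
  A is a fork here and A is conditioned on, so the path is blocked at A.
All paths are blocked; F ⊥ V | {A, S, U} holds.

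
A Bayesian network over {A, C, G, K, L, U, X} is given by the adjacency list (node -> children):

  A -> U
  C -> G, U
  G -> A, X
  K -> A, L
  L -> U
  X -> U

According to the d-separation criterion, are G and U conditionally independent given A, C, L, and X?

Yes — G and U are d-separated given {A, C, L, X}.

Enumerating the 4 paths from G to U and testing each for blocking by {A, C, L, X}:
  1. G → X → U — X:chain[blocks] ⇒ blocked
  2. G ← C → U — C:fork[blocks] ⇒ blocked
  3. G → A → U — A:chain[blocks] ⇒ blocked
  4. G → A ← K → L → U — A:collider[open]; K:fork[open]; L:chain[blocks] ⇒ blocked
Every path is blocked, so G and U are d-separated given {A, C, L, X}.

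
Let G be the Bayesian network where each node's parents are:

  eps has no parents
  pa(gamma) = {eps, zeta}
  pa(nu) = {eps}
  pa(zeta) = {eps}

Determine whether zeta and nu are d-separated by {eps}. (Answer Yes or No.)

There are 2 undirected paths between zeta and nu; checking each against the conditioning set {eps}:
Path 1: zeta ← eps → nu
  eps is a fork here and eps is conditioned on, so the path is blocked at eps.
Path 2: zeta → gamma ← eps → nu
  gamma is a collider here and neither gamma nor any of its descendants is conditioned on, so the collider stays closed — the path is blocked at gamma.
Since every path is blocked, d-separation holds.

Yes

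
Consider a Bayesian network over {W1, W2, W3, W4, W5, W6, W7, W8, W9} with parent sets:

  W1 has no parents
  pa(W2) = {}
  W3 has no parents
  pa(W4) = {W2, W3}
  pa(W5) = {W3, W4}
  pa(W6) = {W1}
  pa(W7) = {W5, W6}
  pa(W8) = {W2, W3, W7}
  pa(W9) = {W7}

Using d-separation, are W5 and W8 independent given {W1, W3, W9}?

5 paths connect W5 and W8; each must be blocked for d-separation to hold:
  1. W5 ← W4 ← W2 → W8 — W4:chain[open]; W2:fork[open] ⇒ active
  2. W5 ← W4 ← W3 → W8 — W4:chain[open]; W3:fork[blocks] ⇒ blocked
  3. W5 → W7 → W8 — W7:chain[open] ⇒ active
  4. W5 ← W3 → W8 — W3:fork[blocks] ⇒ blocked
  5. W5 ← W3 → W4 ← W2 → W8 — W3:fork[blocks]; W4:collider[open]; W2:fork[open] ⇒ blocked
Since the path W5 ← W4 ← W2 → W8 is active, W5 and W8 are not d-separated given {W1, W3, W9}.

No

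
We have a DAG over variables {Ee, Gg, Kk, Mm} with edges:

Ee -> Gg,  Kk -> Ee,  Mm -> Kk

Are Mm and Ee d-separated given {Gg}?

No

Only one path connects Mm and Ee:
Path 1: Mm → Kk → Ee
  Kk is a chain and Kk is not conditioned on — no node blocks this path, so it is active.
At least one path is unblocked, so d-separation fails.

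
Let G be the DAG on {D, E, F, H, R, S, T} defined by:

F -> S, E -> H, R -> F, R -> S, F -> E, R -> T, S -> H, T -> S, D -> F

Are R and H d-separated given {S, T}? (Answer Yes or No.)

No

There are 6 undirected paths between R and H; checking each against the conditioning set {S, T}:
  1. R → S → H — S:chain[blocks] ⇒ blocked
  2. R → S ← F → E → H — S:collider[open]; F:fork[open]; E:chain[open] ⇒ active
  3. R → T → S → H — T:chain[blocks]; S:chain[blocks] ⇒ blocked
  4. R → T → S ← F → E → H — T:chain[blocks]; S:collider[open]; F:fork[open]; E:chain[open] ⇒ blocked
  5. R → F → E → H — F:chain[open]; E:chain[open] ⇒ active
  6. R → F → S → H — F:chain[open]; S:chain[blocks] ⇒ blocked
Because an active path exists, R and H are not d-separated.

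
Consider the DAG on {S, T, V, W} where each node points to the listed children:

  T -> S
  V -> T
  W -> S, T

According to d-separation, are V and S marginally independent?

We examine all 2 paths between V and S:
  1. V → T → S — T:chain[open] ⇒ active
  2. V → T ← W → S — T:collider[blocks]; W:fork[open] ⇒ blocked
Since the path V → T → S is active, V and S are not d-separated given ∅.

No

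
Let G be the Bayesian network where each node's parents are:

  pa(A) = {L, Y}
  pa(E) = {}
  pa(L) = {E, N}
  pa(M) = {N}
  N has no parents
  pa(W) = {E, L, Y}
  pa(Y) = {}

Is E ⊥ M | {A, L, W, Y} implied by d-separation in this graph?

Enumerating the 3 paths from E to M and testing each for blocking by {A, L, W, Y}:
Path 1: E → W ← L ← N → M
  L is a chain here and L is conditioned on, so the path is blocked at L.
Path 2: E → W ← Y → A ← L ← N → M
  Y is a fork here and Y is conditioned on, so the path is blocked at Y.
Path 3: E → L ← N → M
  L is a collider and L is conditioned on, which opens it; N is a fork and N is not conditioned on — no node blocks this path, so it is active.
Because an active path exists, E and M are not d-separated.

No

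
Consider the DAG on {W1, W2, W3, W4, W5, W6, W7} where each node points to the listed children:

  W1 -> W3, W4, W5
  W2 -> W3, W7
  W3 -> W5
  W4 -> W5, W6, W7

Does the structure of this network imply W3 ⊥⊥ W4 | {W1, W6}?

5 paths connect W3 and W4; each must be blocked for d-separation to hold:
Path 1: W3 ← W1 → W4
  W1 is a fork here and W1 is conditioned on, so the path is blocked at W1.
Path 2: W3 ← W1 → W5 ← W4
  W1 is a fork here and W1 is conditioned on, so the path is blocked at W1.
Path 3: W3 → W5 ← W4
  W5 is a collider here and neither W5 nor any of its descendants is conditioned on, so the collider stays closed — the path is blocked at W5.
Path 4: W3 → W5 ← W1 → W4
  W5 is a collider here and neither W5 nor any of its descendants is conditioned on, so the collider stays closed — the path is blocked at W5.
Path 5: W3 ← W2 → W7 ← W4
  W7 is a collider here and neither W7 nor any of its descendants is conditioned on, so the collider stays closed — the path is blocked at W7.
Since every path is blocked, d-separation holds.

Yes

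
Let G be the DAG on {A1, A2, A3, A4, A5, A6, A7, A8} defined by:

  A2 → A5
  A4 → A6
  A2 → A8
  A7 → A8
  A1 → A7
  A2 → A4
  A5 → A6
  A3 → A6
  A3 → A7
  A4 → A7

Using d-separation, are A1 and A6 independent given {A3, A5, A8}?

5 paths connect A1 and A6; each must be blocked for d-separation to hold:
Path 1: A1 → A7 ← A4 ← A2 → A5 → A6
  A5 is a chain here and A5 is conditioned on, so the path is blocked at A5.
Path 2: A1 → A7 ← A4 → A6
  A7 is a collider and its descendant A8 is conditioned on, which opens it; A4 is a fork and A4 is not conditioned on — no node blocks this path, so it is active.
Path 3: A1 → A7 → A8 ← A2 → A4 → A6
  A7 is a chain and A7 is not conditioned on; A8 is a collider and A8 is conditioned on, which opens it; A2 is a fork and A2 is not conditioned on; A4 is a chain and A4 is not conditioned on — no node blocks this path, so it is active.
Path 4: A1 → A7 → A8 ← A2 → A5 → A6
  A5 is a chain here and A5 is conditioned on, so the path is blocked at A5.
Path 5: A1 → A7 ← A3 → A6
  A3 is a fork here and A3 is conditioned on, so the path is blocked at A3.
Because an active path exists, A1 and A6 are not d-separated.

No — A1 and A6 are not d-separated given {A3, A5, A8}.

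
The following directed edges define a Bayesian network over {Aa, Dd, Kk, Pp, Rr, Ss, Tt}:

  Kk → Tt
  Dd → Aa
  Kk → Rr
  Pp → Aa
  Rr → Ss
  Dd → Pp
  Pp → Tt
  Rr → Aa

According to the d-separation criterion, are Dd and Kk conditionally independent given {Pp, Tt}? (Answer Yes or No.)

There are 4 undirected paths between Dd and Kk; checking each against the conditioning set {Pp, Tt}:
Path 1: Dd → Pp → Tt ← Kk
  Pp is a chain here and Pp is conditioned on, so the path is blocked at Pp.
Path 2: Dd → Pp → Aa ← Rr ← Kk
  Pp is a chain here and Pp is conditioned on, so the path is blocked at Pp.
Path 3: Dd → Aa ← Pp → Tt ← Kk
  Aa is a collider here and neither Aa nor any of its descendants is conditioned on, so the collider stays closed — the path is blocked at Aa.
Path 4: Dd → Aa ← Rr ← Kk
  Aa is a collider here and neither Aa nor any of its descendants is conditioned on, so the collider stays closed — the path is blocked at Aa.
Every path is blocked, so Dd and Kk are d-separated given {Pp, Tt}.

Yes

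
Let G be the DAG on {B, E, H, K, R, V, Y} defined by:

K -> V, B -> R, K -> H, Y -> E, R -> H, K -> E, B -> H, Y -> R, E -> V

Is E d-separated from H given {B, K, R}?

There are 4 undirected paths between E and H; checking each against the conditioning set {B, K, R}:
  1. E → V ← K → H — V:collider[blocks]; K:fork[blocks] ⇒ blocked
  2. E ← K → H — K:fork[blocks] ⇒ blocked
  3. E ← Y → R ← B → H — Y:fork[open]; R:collider[open]; B:fork[blocks] ⇒ blocked
  4. E ← Y → R → H — Y:fork[open]; R:chain[blocks] ⇒ blocked
Since every path is blocked, d-separation holds.

Yes — E and H are d-separated given {B, K, R}.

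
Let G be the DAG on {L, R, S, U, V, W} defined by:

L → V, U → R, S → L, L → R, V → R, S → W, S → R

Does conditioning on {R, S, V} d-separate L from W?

Yes

We examine all 3 paths between L and W:
Path 1: L ← S → W
  S is a fork here and S is conditioned on, so the path is blocked at S.
Path 2: L → V → R ← S → W
  V is a chain here and V is conditioned on, so the path is blocked at V.
Path 3: L → R ← S → W
  S is a fork here and S is conditioned on, so the path is blocked at S.
Every path is blocked, so L and W are d-separated given {R, S, V}.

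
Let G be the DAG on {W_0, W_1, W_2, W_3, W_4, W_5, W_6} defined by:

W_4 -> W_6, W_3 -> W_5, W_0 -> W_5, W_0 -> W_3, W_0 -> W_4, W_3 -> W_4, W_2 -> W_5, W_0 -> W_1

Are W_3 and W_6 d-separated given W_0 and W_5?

We examine all 3 paths between W_3 and W_6:
Path 1: W_3 ← W_0 → W_4 → W_6
  W_0 is a fork here and W_0 is conditioned on, so the path is blocked at W_0.
Path 2: W_3 → W_4 → W_6
  W_4 is a chain and W_4 is not conditioned on — no node blocks this path, so it is active.
Path 3: W_3 → W_5 ← W_0 → W_4 → W_6
  W_0 is a fork here and W_0 is conditioned on, so the path is blocked at W_0.
Since the path W_3 → W_4 → W_6 is active, W_3 and W_6 are not d-separated given {W_0, W_5}.

No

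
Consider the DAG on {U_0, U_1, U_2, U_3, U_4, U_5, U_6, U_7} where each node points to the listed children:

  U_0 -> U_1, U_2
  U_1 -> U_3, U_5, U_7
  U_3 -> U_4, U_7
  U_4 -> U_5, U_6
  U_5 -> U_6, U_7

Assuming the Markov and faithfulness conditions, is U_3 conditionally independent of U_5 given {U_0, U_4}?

No

There are 6 undirected paths between U_3 and U_5; checking each against the conditioning set {U_0, U_4}:
Path 1: U_3 → U_7 ← U_1 → U_5
  U_7 is a collider here and neither U_7 nor any of its descendants is conditioned on, so the collider stays closed — the path is blocked at U_7.
Path 2: U_3 → U_7 ← U_5
  U_7 is a collider here and neither U_7 nor any of its descendants is conditioned on, so the collider stays closed — the path is blocked at U_7.
Path 3: U_3 → U_4 → U_5
  U_4 is a chain here and U_4 is conditioned on, so the path is blocked at U_4.
Path 4: U_3 → U_4 → U_6 ← U_5
  U_4 is a chain here and U_4 is conditioned on, so the path is blocked at U_4.
Path 5: U_3 ← U_1 → U_7 ← U_5
  U_7 is a collider here and neither U_7 nor any of its descendants is conditioned on, so the collider stays closed — the path is blocked at U_7.
Path 6: U_3 ← U_1 → U_5
  U_1 is a fork and U_1 is not conditioned on — no node blocks this path, so it is active.
At least one path is unblocked, so d-separation fails.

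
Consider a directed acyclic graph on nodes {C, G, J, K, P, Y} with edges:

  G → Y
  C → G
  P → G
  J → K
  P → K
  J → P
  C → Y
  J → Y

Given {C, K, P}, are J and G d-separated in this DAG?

Yes

We examine all 4 paths between J and G:
  1. J → K ← P → G — K:collider[open]; P:fork[blocks] ⇒ blocked
  2. J → P → G — P:chain[blocks] ⇒ blocked
  3. J → Y ← G — Y:collider[blocks] ⇒ blocked
  4. J → Y ← C → G — Y:collider[blocks]; C:fork[blocks] ⇒ blocked
All paths are blocked; J ⊥ G | {C, K, P} holds.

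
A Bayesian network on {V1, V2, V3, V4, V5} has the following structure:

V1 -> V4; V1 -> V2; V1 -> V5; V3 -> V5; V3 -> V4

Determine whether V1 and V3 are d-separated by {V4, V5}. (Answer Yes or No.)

2 paths connect V1 and V3; each must be blocked for d-separation to hold:
Path 1: V1 → V5 ← V3
  V5 is a collider and V5 is conditioned on, which opens it — no node blocks this path, so it is active.
Path 2: V1 → V4 ← V3
  V4 is a collider and V4 is conditioned on, which opens it — no node blocks this path, so it is active.
Because an active path exists, V1 and V3 are not d-separated.

No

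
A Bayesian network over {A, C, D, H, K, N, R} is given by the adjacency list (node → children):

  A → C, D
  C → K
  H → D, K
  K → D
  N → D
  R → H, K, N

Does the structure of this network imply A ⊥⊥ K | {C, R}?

Enumerating the 6 paths from A to K and testing each for blocking by {C, R}:
  1. A → D ← K — D:collider[blocks] ⇒ blocked
  2. A → D ← N ← R → K — D:collider[blocks]; N:chain[open]; R:fork[blocks] ⇒ blocked
  3. A → D ← N ← R → H → K — D:collider[blocks]; N:chain[open]; R:fork[blocks]; H:chain[open] ⇒ blocked
  4. A → D ← H ← R → K — D:collider[blocks]; H:chain[open]; R:fork[blocks] ⇒ blocked
  5. A → D ← H → K — D:collider[blocks]; H:fork[open] ⇒ blocked
  6. A → C → K — C:chain[blocks] ⇒ blocked
Every path is blocked, so A and K are d-separated given {C, R}.

Yes — A and K are d-separated given {C, R}.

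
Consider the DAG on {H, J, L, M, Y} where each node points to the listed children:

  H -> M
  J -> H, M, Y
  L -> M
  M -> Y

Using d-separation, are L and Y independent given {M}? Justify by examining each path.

3 paths connect L and Y; each must be blocked for d-separation to hold:
Path 1: L → M ← J → Y
  M is a collider and M is conditioned on, which opens it; J is a fork and J is not conditioned on — no node blocks this path, so it is active.
Path 2: L → M ← H ← J → Y
  M is a collider and M is conditioned on, which opens it; H is a chain and H is not conditioned on; J is a fork and J is not conditioned on — no node blocks this path, so it is active.
Path 3: L → M → Y
  M is a chain here and M is conditioned on, so the path is blocked at M.
Since the path L → M ← J → Y is active, L and Y are not d-separated given {M}.

No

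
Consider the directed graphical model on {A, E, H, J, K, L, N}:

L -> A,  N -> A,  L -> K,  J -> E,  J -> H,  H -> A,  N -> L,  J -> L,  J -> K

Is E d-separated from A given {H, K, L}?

We examine all 5 paths between E and A:
Path 1: E ← J → K ← L ← N → A
  L is a chain here and L is conditioned on, so the path is blocked at L.
Path 2: E ← J → K ← L → A
  L is a fork here and L is conditioned on, so the path is blocked at L.
Path 3: E ← J → L ← N → A
  J is a fork and J is not conditioned on; L is a collider and L is conditioned on, which opens it; N is a fork and N is not conditioned on — no node blocks this path, so it is active.
Path 4: E ← J → L → A
  L is a chain here and L is conditioned on, so the path is blocked at L.
Path 5: E ← J → H → A
  H is a chain here and H is conditioned on, so the path is blocked at H.
Because an active path exists, E and A are not d-separated.

No — E and A are not d-separated given {H, K, L}.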